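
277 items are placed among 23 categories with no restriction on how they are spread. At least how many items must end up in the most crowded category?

13

Pigeonhole: the 23 categories are the holes and the 277 items are the pigeons.
If every category held at most 12 items, the total would be at most 23 × 12 = 276, which is less than 277.
So some category holds at least ⌈277/23⌉ = 13 items.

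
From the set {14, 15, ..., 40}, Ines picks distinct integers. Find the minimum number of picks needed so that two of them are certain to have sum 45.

Group the elements by complementary pair {x, 45−x}: {14,31}, {15,30}, {16,29}, …, giving 9 two-element pairs and 9 integers whose partner 45−x falls outside [14,40].
Treating each of those 18 groups as a pigeonhole, one can pick one integer per group — 18 integers — with no two summing to 45.
The 19th integer lands in an occupied pair, forcing a sum of 45.

19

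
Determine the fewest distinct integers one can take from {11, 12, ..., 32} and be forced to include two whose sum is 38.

Group the elements by complementary pair {x, 38−x}: {11,27}, {12,26}, {13,25}, …, giving 8 two-element pairs, the single value 19 (it cannot pair with itself since the integers are distinct), and 5 integers whose partner 38−x falls outside [11,32].
Pigeonhole: treating each of those 14 groups as a pigeonhole, one can pick one integer per group — 14 integers — with no two summing to 38.
The 15th integer lands in an occupied pair, forcing a sum of 38.

15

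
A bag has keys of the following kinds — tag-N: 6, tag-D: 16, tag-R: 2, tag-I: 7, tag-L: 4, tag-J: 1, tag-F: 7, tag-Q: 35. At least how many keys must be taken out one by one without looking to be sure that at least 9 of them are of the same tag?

By pigeonhole, the 8 tags are the holes; the keys drawn are the pigeons.
To avoid 9 of any one tag, the worst case takes at most 8 of each tag, or every key of a tag that has fewer than 8.
That gives 6 + 8 + 2 + 7 + 4 + 1 + 7 + 8 = 43 keys with no tag reaching 9.
The next key forces some tag to 9, so 43 + 1 = 44.

44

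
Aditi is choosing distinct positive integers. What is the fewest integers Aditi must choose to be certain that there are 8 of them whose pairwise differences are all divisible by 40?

281

Integers whose pairwise differences are multiples of 40 are exactly those sharing a remainder mod 40. Pigeonhole: the 40 residue classes mod 40 are the pigeonholes.
With 280 integers one could put 7 in each residue class and have no class reach 8.
The 281st integer pushes some class to 8, so 40·7 + 1 = 281.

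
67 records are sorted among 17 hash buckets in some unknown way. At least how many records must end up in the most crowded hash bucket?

By pigeonhole, the 17 hash buckets are the holes and the 67 records are the pigeons.
If every hash bucket held at most 3 records, the total would be at most 17 × 3 = 51, which is less than 67.
So some hash bucket holds at least ⌈67/17⌉ = 4 records.

4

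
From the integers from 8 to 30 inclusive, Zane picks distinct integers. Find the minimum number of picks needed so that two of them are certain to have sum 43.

15

Two chosen integers sum to 43 exactly when both halves of some pair {x, 43−x} with 13 ≤ x ≤ 43−x ≤ 30 are chosen — 9 such pairs.
The remaining 5 elements (those with no distinct partner in range) can never complete a 43-sum, so the worst case takes all of them and one from each pair: 5 + 9 = 14.
By the pigeonhole principle, the 15th integer has to be the second member of some pair, so 14 + 1 = 15.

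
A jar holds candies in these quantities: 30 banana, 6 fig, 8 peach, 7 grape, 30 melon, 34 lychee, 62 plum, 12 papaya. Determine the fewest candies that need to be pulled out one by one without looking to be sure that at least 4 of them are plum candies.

131

In the worst case for collecting plum candies, every non-plum candy comes out first.
There are 30 + 6 + 8 + 7 + 30 + 34 + 12 = 127 non-plum candies altogether.
After those, each further candy must be plum, so 127 + 4 = 131 draws guarantee 4 plum candies.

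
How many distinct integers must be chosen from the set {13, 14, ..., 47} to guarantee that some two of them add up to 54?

A set avoiding the sum 54 can contain at most one of each pair {x, 54−x}, plus the 7 elements whose complement lies outside the range or equal to its own complement.
The integers 27, …, 47 (21 of them) are such a set: any two sum to at least 27+28 = 55 > 54.
Any 22nd integer completes one of the 14 pairs, so 22 choices force a sum of 54.

22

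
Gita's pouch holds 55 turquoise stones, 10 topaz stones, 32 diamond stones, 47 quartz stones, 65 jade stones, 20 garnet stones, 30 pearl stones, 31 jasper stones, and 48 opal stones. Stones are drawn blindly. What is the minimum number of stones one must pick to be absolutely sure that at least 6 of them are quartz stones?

In the worst case for collecting quartz stones, every non-quartz stone comes out first.
There are 55 + 10 + 32 + 65 + 20 + 30 + 31 + 48 = 291 non-quartz stones altogether.
After those, each further stone must be quartz, so 291 + 6 = 297 draws guarantee 6 quartz stones.

297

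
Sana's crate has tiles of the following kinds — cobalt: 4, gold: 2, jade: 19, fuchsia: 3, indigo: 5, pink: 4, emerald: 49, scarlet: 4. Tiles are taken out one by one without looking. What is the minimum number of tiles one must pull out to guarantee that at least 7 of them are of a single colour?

By the pigeonhole principle, put each drawn tile into a box by colour. The largest draw with every box below 7 takes min(count, 6) from each colour; colours with fewer than 6 contribute all they have.
Σ min(cᵢ, 6) = 4 + 2 + 6 + 3 + 5 + 4 + 6 + 4 = 34.
Draw number 34 + 1 = 35 must push one box to 7.

35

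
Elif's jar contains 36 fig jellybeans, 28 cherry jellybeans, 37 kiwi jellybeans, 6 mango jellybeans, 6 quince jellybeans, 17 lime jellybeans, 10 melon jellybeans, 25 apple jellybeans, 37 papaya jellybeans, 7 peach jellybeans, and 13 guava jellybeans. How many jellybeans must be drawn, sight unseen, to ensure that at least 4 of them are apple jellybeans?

In the worst case for collecting apple jellybeans, every non-apple jellybean comes out first.
There are 36 + 28 + 37 + 6 + 6 + 17 + 10 + 37 + 7 + 13 = 197 non-apple jellybeans altogether.
After those, each further jellybean must be apple, so 197 + 4 = 201 draws guarantee 4 apple jellybeans.

201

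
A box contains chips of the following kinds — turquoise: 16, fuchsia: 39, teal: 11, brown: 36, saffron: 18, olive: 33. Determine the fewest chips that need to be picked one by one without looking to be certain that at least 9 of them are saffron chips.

In the worst case for collecting saffron chips, every non-saffron chip comes out first.
There are 16 + 39 + 11 + 36 + 33 = 135 non-saffron chips altogether.
After those, each further chip must be saffron, so 135 + 9 = 144 draws guarantee 9 saffron chips.

144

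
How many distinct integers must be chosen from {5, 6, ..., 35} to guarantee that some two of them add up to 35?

19

Two chosen integers sum to 35 exactly when both halves of some pair {x, 35−x} with 5 ≤ x ≤ 35−x ≤ 30 are chosen — 13 such pairs.
The remaining 5 elements (those with no distinct partner in range) can never complete a 35-sum, so the worst case takes all of them and one from each pair: 5 + 13 = 18.
Pigeonhole: the 19th integer has to be the second member of some pair, so 18 + 1 = 19.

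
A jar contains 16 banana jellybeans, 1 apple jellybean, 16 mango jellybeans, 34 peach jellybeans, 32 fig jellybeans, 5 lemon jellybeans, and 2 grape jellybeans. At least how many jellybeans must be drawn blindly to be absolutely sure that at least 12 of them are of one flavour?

The 7 flavours are the holes; the jellybeans drawn are the pigeons.
To avoid 12 of any one flavour, the worst case takes at most 11 of each flavour, or every jellybean of a flavour that has fewer than 11.
That gives 11 + 1 + 11 + 11 + 11 + 5 + 2 = 52 jellybeans with no flavour reaching 12.
The next jellybean forces some flavour to 12, so 52 + 1 = 53.

53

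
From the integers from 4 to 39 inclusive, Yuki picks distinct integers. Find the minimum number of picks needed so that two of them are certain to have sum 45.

Group the elements by complementary pair {x, 45−x}: {6,39}, {7,38}, {8,37}, …, giving 17 two-element pairs and 2 integers whose partner 45−x falls outside [4,39].
By the pigeonhole principle, treating each of those 19 groups as a pigeonhole, one can pick one integer per group — 19 integers — with no two summing to 45.
The 20th integer lands in an occupied pair, forcing a sum of 45.

20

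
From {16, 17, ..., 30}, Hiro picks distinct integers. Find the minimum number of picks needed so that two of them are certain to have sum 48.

10

Two chosen integers sum to 48 exactly when both halves of some pair {x, 48−x} with 18 ≤ x ≤ 48−x ≤ 30 are chosen — 6 such pairs.
The remaining 3 elements (those with no distinct partner in range) can never complete a 48-sum, so the worst case takes all of them and one from each pair: 3 + 6 = 9.
Pigeonhole: the 10th integer has to be the second member of some pair, so 9 + 1 = 10.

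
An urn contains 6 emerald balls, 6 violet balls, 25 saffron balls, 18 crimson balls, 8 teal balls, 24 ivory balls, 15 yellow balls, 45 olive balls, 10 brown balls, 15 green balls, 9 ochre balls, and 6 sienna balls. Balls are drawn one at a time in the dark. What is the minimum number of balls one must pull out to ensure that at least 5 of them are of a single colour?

49

By pigeonhole, put each drawn ball into a box by colour. The largest draw with every box below 5 takes min(count, 4) from each colour.
Σ min(cᵢ, 4) = 4 + 4 + 4 + 4 + 4 + 4 + 4 + 4 + 4 + 4 + 4 + 4 = 48.
Draw number 48 + 1 = 49 must push one box to 5.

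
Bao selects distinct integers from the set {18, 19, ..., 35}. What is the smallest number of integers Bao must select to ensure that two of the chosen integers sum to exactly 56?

Group the elements by complementary pair {x, 56−x}: {21,35}, {22,34}, {23,33}, …, giving 7 two-element pairs, the single value 28 (it cannot pair with itself since the integers are distinct), and 3 integers whose partner 56−x falls outside [18,35].
Treating each of those 11 groups as a pigeonhole, one can pick one integer per group — 11 integers — with no two summing to 56.
The 12th integer lands in an occupied pair, forcing a sum of 56.

12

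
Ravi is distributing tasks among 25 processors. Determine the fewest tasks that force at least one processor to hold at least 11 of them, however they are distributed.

251

With 250 tasks one could put exactly 10 in each of the 25 processors, and no processor would reach 11.
By pigeonhole, one more task must land in a processor that already has 10, giving it 11.
So 25 × 10 + 1 = 251 tasks are required.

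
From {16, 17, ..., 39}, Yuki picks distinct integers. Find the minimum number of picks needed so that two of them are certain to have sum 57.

A set avoiding the sum 57 can contain at most one of each pair {x, 57−x}, plus the 2 elements whose complement lies outside the range.
The integers 16, …, 28 (13 of them) are such a set: any two sum to at least 16+17 = 33 and at most 27+28 = 55 < 57.
Any 14th integer completes one of the 11 pairs, so 14 choices force a sum of 57.

14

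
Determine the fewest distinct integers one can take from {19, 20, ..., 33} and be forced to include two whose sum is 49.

10

A set avoiding the sum 49 can contain at most one of each pair {x, 49−x}, plus the 3 elements whose complement lies outside the range.
The integers 25, …, 33 (9 of them) are such a set: any two sum to at least 25+26 = 51 > 49.
Any 10th integer completes one of the 6 pairs, so 10 choices force a sum of 49.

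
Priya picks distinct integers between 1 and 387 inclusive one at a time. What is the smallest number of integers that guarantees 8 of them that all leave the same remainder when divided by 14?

The 14 residue classes mod 14 are the pigeonholes.
With 98 integers one could put 7 in each residue class and have no class reach 8.
The 99th integer pushes some class to 8, so 14·7 + 1 = 99.

99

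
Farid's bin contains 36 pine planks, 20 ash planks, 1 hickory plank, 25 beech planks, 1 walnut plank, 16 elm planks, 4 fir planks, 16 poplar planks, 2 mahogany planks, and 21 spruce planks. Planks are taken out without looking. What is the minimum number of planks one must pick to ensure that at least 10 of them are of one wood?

An adversary could hand out at most 9 planks per wood (4 woods run out sooner): 9 + 9 + 1 + 9 + 1 + 9 + 4 + 9 + 2 + 9 = 62 planks and still no wood has 10.
By pigeonhole, one more plank lands in a wood already at 9, so 63 draws are enough and 62 are not.

63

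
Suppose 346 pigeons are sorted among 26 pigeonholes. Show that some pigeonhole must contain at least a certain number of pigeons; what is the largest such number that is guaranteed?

14

Pigeonhole: the 26 pigeonholes are the holes and the 346 pigeons are the pigeons.
If every pigeonhole held at most 13 pigeons, the total would be at most 26 × 13 = 338, which is less than 346.
So some pigeonhole holds at least ⌈346/26⌉ = 14 pigeons.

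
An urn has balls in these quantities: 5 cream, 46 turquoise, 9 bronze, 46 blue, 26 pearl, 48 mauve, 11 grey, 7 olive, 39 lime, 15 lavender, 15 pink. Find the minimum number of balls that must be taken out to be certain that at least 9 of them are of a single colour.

By the pigeonhole principle, put each drawn ball into a box by colour. The largest draw with every box below 9 takes min(count, 8) from each colour; colours with fewer than 8 contribute all they have.
Σ min(cᵢ, 8) = 5 + 8 + 8 + 8 + 8 + 8 + 8 + 7 + 8 + 8 + 8 = 84.
Draw number 84 + 1 = 85 must push one box to 9.

85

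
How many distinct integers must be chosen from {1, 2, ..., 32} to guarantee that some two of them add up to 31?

18

Two chosen integers sum to 31 exactly when both halves of some pair {x, 31−x} with 1 ≤ x ≤ 31−x ≤ 30 are chosen — 15 such pairs.
The remaining 2 elements (those with no distinct partner in range) can never complete a 31-sum, so the worst case takes all of them and one from each pair: 2 + 15 = 17.
The 18th integer has to be the second member of some pair, so 17 + 1 = 18.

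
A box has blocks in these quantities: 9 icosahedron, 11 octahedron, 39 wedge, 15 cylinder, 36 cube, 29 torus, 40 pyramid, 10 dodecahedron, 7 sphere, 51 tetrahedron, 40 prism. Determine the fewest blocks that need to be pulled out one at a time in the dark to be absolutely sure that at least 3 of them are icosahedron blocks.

281

In the worst case for collecting icosahedron blocks, every non-icosahedron block comes out first.
There are 11 + 39 + 15 + 36 + 29 + 40 + 10 + 7 + 51 + 40 = 278 non-icosahedron blocks altogether.
After those, each further block must be icosahedron, so 278 + 3 = 281 draws guarantee 3 icosahedron blocks.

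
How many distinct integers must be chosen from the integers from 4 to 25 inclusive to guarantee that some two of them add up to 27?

Two chosen integers sum to 27 exactly when both halves of some pair {x, 27−x} with 4 ≤ x ≤ 27−x ≤ 23 are chosen — 10 such pairs.
The remaining 2 elements (those with no distinct partner in range) can never complete a 27-sum, so the worst case takes all of them and one from each pair: 2 + 10 = 12.
By the pigeonhole principle, the 13th integer has to be the second member of some pair, so 12 + 1 = 13.

13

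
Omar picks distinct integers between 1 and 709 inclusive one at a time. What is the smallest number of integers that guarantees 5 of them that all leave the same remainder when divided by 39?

Pigeonhole: the 39 residue classes mod 39 are the pigeonholes.
With 156 integers one could put 4 in each residue class and have no class reach 5.
The 157th integer pushes some class to 5, so 39·4 + 1 = 157.

157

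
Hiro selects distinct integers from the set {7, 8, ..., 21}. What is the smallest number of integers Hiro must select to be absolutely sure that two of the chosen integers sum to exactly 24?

11

A set avoiding the sum 24 can contain at most one of each pair {x, 24−x}, plus the 5 elements whose complement lies outside the range or equal to its own complement.
The integers 12, …, 21 (10 of them) are such a set: any two sum to at least 12+13 = 25 > 24.
Pigeonhole: any 11th integer completes one of the 5 pairs, so 11 choices force a sum of 24.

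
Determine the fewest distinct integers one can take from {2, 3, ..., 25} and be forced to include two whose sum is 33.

Group the elements by complementary pair {x, 33−x}: {8,25}, {9,24}, {10,23}, …, giving 9 two-element pairs and 6 integers whose partner 33−x falls outside [2,25].
Pigeonhole: treating each of those 15 groups as a pigeonhole, one can pick one integer per group — 15 integers — with no two summing to 33.
The 16th integer lands in an occupied pair, forcing a sum of 33.

16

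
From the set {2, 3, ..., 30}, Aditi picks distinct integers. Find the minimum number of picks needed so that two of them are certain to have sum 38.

19

Two chosen integers sum to 38 exactly when both halves of some pair {x, 38−x} with 8 ≤ x ≤ 38−x ≤ 30 are chosen — 11 such pairs.
The remaining 7 elements (those with no distinct partner in range) can never complete a 38-sum, so the worst case takes all of them and one from each pair: 7 + 11 = 18.
By the pigeonhole principle, the 19th integer has to be the second member of some pair, so 18 + 1 = 19.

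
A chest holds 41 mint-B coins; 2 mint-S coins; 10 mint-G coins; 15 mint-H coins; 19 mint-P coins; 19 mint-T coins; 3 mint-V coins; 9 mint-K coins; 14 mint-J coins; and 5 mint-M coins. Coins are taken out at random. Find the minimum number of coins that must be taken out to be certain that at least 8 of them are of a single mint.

60

Put each drawn coin into a box by mint. The largest draw with every box below 8 takes min(count, 7) from each mint; mints with fewer than 7 contribute all they have.
Σ min(cᵢ, 7) = 7 + 2 + 7 + 7 + 7 + 7 + 3 + 7 + 7 + 5 = 59.
Draw number 59 + 1 = 60 must push one box to 8.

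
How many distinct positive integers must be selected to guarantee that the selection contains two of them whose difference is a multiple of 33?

Integers whose pairwise differences are multiples of 33 are exactly those sharing a remainder mod 33. The 33 residue classes mod 33 are the pigeonholes.
With 33 integers one could put 1 in each residue class and have no class reach 2.
The 34th integer pushes some class to 2, so 33·1 + 1 = 34.

34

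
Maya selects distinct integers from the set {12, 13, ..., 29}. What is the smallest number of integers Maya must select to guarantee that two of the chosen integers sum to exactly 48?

A set avoiding the sum 48 can contain at most one of each pair {x, 48−x}, plus the 8 elements whose complement lies outside the range or equal to its own complement.
The integers 12, …, 24 (13 of them) are such a set: any two sum to at least 12+13 = 25 and at most 23+24 = 47 < 48.
By pigeonhole, any 14th integer completes one of the 5 pairs, so 14 choices force a sum of 48.

14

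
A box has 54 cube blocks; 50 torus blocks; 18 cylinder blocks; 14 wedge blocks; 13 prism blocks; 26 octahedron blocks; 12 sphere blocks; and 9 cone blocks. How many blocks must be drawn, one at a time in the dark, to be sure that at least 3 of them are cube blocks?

In the worst case for collecting cube blocks, every non-cube block comes out first.
There are 50 + 18 + 14 + 13 + 26 + 12 + 9 = 142 non-cube blocks altogether.
After those, each further block must be cube, so 142 + 3 = 145 draws guarantee 3 cube blocks.

145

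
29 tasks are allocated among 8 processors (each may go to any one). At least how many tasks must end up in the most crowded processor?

The 8 processors are the holes and the 29 tasks are the pigeons.
If every processor held at most 3 tasks, the total would be at most 8 × 3 = 24, which is less than 29.
So some processor holds at least ⌈29/8⌉ = 4 tasks.

4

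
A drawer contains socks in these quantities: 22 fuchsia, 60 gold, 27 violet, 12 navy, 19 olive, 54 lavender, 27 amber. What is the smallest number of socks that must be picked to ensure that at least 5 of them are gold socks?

166

In the worst case for collecting gold socks, every non-gold sock comes out first.
There are 22 + 27 + 12 + 19 + 54 + 27 = 161 non-gold socks altogether.
After those, each further sock must be gold, so 161 + 5 = 166 draws guarantee 5 gold socks.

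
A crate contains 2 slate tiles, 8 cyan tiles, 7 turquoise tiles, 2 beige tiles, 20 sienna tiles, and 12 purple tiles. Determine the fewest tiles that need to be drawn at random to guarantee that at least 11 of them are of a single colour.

Pigeonhole: put each drawn tile into a box by colour. The largest draw with every box below 11 takes min(count, 10) from each colour; colours with fewer than 10 contribute all they have.
Σ min(cᵢ, 10) = 2 + 8 + 7 + 2 + 10 + 10 = 39.
Draw number 39 + 1 = 40 must push one box to 11.

40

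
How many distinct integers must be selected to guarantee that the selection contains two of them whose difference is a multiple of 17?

18

Integers whose pairwise differences are multiples of 17 are exactly those sharing a remainder mod 17. By the pigeonhole principle, the 17 residue classes mod 17 are the pigeonholes.
With 17 integers one could put 1 in each residue class and have no class reach 2.
The 18th integer pushes some class to 2, so 17·1 + 1 = 18.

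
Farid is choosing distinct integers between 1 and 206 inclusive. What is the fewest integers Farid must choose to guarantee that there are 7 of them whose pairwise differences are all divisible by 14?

Integers whose pairwise differences are multiples of 14 are exactly those sharing a remainder mod 14. The 14 residue classes mod 14 are the pigeonholes.
With 84 integers one could put 6 in each residue class and have no class reach 7.
The 85th integer pushes some class to 7, so 14·6 + 1 = 85.

85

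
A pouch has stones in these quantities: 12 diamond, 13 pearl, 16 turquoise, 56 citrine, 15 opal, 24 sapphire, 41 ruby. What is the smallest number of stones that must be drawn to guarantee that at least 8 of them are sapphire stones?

161

In the worst case for collecting sapphire stones, every non-sapphire stone comes out first.
There are 12 + 13 + 16 + 56 + 15 + 41 = 153 non-sapphire stones altogether.
After those, each further stone must be sapphire, so 153 + 8 = 161 draws guarantee 8 sapphire stones.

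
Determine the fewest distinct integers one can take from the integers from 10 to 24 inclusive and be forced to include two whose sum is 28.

12

Group the elements by complementary pair {x, 28−x}: {10,18}, {11,17}, {12,16}, …, giving 4 two-element pairs, the single value 14 (it cannot pair with itself since the integers are distinct), and 6 integers whose partner 28−x falls outside [10,24].
By pigeonhole, treating each of those 11 groups as a pigeonhole, one can pick one integer per group — 11 integers — with no two summing to 28.
The 12th integer lands in an occupied pair, forcing a sum of 28.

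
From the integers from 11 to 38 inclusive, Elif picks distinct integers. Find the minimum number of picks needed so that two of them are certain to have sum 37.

21

Two chosen integers sum to 37 exactly when both halves of some pair {x, 37−x} with 11 ≤ x ≤ 37−x ≤ 26 are chosen — 8 such pairs.
The remaining 12 elements (those with no distinct partner in range) can never complete a 37-sum, so the worst case takes all of them and one from each pair: 12 + 8 = 20.
Pigeonhole: the 21st integer has to be the second member of some pair, so 20 + 1 = 21.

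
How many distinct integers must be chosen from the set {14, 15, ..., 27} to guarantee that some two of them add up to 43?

Group the elements by complementary pair {x, 43−x}: {16,27}, {17,26}, {18,25}, …, giving 6 two-element pairs and 2 integers whose partner 43−x falls outside [14,27].
Pigeonhole: treating each of those 8 groups as a pigeonhole, one can pick one integer per group — 8 integers — with no two summing to 43.
The 9th integer lands in an occupied pair, forcing a sum of 43.

9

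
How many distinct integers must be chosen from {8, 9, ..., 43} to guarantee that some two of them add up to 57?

Group the elements by complementary pair {x, 57−x}: {14,43}, {15,42}, {16,41}, …, giving 15 two-element pairs and 6 integers whose partner 57−x falls outside [8,43].
By the pigeonhole principle, treating each of those 21 groups as a pigeonhole, one can pick one integer per group — 21 integers — with no two summing to 57.
The 22nd integer lands in an occupied pair, forcing a sum of 57.

22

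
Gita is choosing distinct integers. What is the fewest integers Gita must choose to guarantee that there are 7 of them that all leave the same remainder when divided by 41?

247

The 41 residue classes mod 41 are the pigeonholes.
With 246 integers one could put 6 in each residue class and have no class reach 7.
The 247th integer pushes some class to 7, so 41·6 + 1 = 247.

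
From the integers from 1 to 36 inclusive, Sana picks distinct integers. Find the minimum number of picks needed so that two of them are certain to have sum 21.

27

A set avoiding the sum 21 can contain at most one of each pair {x, 21−x}, plus the 16 elements whose complement lies outside the range.
The integers 11, …, 36 (26 of them) are such a set: any two sum to at least 11+12 = 23 > 21.
Any 27th integer completes one of the 10 pairs, so 27 choices force a sum of 21.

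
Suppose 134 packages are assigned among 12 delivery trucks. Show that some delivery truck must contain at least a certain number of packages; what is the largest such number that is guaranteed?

12

By pigeonhole, the 12 delivery trucks are the holes and the 134 packages are the pigeons.
If every delivery truck held at most 11 packages, the total would be at most 12 × 11 = 132, which is less than 134.
So some delivery truck holds at least ⌈134/12⌉ = 12 packages.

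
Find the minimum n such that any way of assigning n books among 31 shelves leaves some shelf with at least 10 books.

280

With 279 books one could put exactly 9 in each of the 31 shelves, and no shelf would reach 10.
One more book must land in a shelf that already has 9, giving it 10.
So 31 × 9 + 1 = 280 books are required.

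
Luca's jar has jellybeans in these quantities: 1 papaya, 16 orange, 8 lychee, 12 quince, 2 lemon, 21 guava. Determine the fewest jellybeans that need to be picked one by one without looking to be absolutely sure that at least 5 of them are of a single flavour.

20

By pigeonhole, put each drawn jellybean into a box by flavour. The largest draw with every box below 5 takes min(count, 4) from each flavour; flavours with fewer than 4 contribute all they have.
Σ min(cᵢ, 4) = 1 + 4 + 4 + 4 + 2 + 4 = 19.
Draw number 19 + 1 = 20 must push one box to 5.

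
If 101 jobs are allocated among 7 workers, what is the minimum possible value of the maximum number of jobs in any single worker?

15

By pigeonhole, the 7 workers are the holes and the 101 jobs are the pigeons.
If every worker held at most 14 jobs, the total would be at most 7 × 14 = 98, which is less than 101.
So some worker holds at least ⌈101/7⌉ = 15 jobs.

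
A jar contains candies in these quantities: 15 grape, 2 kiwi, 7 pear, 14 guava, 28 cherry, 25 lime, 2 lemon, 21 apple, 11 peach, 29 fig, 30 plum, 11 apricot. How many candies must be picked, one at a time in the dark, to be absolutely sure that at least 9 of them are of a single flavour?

By the pigeonhole principle, put each drawn candy into a box by flavour. The largest draw with every box below 9 takes min(count, 8) from each flavour; flavours with fewer than 8 contribute all they have.
Σ min(cᵢ, 8) = 8 + 2 + 7 + 8 + 8 + 8 + 2 + 8 + 8 + 8 + 8 + 8 = 83.
Draw number 83 + 1 = 84 must push one box to 9.

84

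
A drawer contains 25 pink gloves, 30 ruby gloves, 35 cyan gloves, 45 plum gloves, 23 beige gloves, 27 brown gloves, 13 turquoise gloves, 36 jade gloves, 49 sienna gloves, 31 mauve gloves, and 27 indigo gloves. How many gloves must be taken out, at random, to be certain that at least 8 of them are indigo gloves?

In the worst case for collecting indigo gloves, every non-indigo glove comes out first.
There are 25 + 30 + 35 + 45 + 23 + 27 + 13 + 36 + 49 + 31 = 314 non-indigo gloves altogether.
After those, each further glove must be indigo, so 314 + 8 = 322 draws guarantee 8 indigo gloves.

322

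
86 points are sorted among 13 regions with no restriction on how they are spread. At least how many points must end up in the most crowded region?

7

By the pigeonhole principle, the 13 regions are the holes and the 86 points are the pigeons.
If every region held at most 6 points, the total would be at most 13 × 6 = 78, which is less than 86.
So some region holds at least ⌈86/13⌉ = 7 points.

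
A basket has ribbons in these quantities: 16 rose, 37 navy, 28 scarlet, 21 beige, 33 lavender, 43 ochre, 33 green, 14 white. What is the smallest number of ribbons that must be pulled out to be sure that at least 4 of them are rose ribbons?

In the worst case for collecting rose ribbons, every non-rose ribbon comes out first.
There are 37 + 28 + 21 + 33 + 43 + 33 + 14 = 209 non-rose ribbons altogether.
After those, each further ribbon must be rose, so 209 + 4 = 213 draws guarantee 4 rose ribbons.

213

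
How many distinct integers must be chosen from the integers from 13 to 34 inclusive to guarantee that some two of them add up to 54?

Two chosen integers sum to 54 exactly when both halves of some pair {x, 54−x} with 20 ≤ x ≤ 54−x ≤ 34 are chosen — 7 such pairs.
The remaining 8 elements (those with no distinct partner in range) can never complete a 54-sum, so the worst case takes all of them and one from each pair: 8 + 7 = 15.
Pigeonhole: the 16th integer has to be the second member of some pair, so 15 + 1 = 16.

16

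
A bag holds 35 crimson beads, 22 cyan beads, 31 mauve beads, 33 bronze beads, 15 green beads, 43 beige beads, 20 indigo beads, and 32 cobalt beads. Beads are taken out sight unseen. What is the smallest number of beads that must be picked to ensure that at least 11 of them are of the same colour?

By pigeonhole, put each drawn bead into a box by colour. The largest draw with every box below 11 takes min(count, 10) from each colour.
Σ min(cᵢ, 10) = 10 + 10 + 10 + 10 + 10 + 10 + 10 + 10 = 80.
Draw number 80 + 1 = 81 must push one box to 11.

81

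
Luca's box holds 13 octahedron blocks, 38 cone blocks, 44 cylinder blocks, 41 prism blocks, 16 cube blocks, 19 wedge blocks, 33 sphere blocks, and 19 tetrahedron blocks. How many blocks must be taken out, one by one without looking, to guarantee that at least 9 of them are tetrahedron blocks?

In the worst case for collecting tetrahedron blocks, every non-tetrahedron block comes out first.
There are 13 + 38 + 44 + 41 + 16 + 19 + 33 = 204 non-tetrahedron blocks altogether.
After those, each further block must be tetrahedron, so 204 + 9 = 213 draws guarantee 9 tetrahedron blocks.

213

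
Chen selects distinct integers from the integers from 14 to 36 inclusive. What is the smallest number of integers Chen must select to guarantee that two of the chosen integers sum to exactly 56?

16

Two chosen integers sum to 56 exactly when both halves of some pair {x, 56−x} with 20 ≤ x ≤ 56−x ≤ 36 are chosen — 8 such pairs.
The remaining 7 elements (those with no distinct partner in range) can never complete a 56-sum, so the worst case takes all of them and one from each pair: 7 + 8 = 15.
The 16th integer has to be the second member of some pair, so 15 + 1 = 16.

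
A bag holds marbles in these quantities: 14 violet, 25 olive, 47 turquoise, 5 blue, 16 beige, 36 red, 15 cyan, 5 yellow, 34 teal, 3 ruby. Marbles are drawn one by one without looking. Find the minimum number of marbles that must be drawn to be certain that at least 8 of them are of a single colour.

63

Pigeonhole: the 10 colours are the holes; the marbles drawn are the pigeons.
To avoid 8 of any one colour, the worst case takes at most 7 of each colour, or every marble of a colour that has fewer than 7.
That gives 7 + 7 + 7 + 5 + 7 + 7 + 7 + 5 + 7 + 3 = 62 marbles with no colour reaching 8.
The next marble forces some colour to 8, so 62 + 1 = 63.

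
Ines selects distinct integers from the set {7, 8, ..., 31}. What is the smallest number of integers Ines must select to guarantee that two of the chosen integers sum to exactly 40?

15

Two chosen integers sum to 40 exactly when both halves of some pair {x, 40−x} with 9 ≤ x ≤ 40−x ≤ 31 are chosen — 11 such pairs.
The remaining 3 elements (those with no distinct partner in range) can never complete a 40-sum, so the worst case takes all of them and one from each pair: 3 + 11 = 14.
By the pigeonhole principle, the 15th integer has to be the second member of some pair, so 14 + 1 = 15.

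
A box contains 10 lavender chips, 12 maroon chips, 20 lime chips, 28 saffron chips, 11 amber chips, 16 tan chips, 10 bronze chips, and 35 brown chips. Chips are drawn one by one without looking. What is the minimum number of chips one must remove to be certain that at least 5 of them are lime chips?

127

In the worst case for collecting lime chips, every non-lime chip comes out first.
There are 10 + 12 + 28 + 11 + 16 + 10 + 35 = 122 non-lime chips altogether.
After those, each further chip must be lime, so 122 + 5 = 127 draws guarantee 5 lime chips.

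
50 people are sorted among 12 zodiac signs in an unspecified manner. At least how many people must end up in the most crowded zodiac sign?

5

The 12 zodiac signs are the holes and the 50 people are the pigeons.
If every zodiac sign held at most 4 people, the total would be at most 12 × 4 = 48, which is less than 50.
So some zodiac sign holds at least ⌈50/12⌉ = 5 people.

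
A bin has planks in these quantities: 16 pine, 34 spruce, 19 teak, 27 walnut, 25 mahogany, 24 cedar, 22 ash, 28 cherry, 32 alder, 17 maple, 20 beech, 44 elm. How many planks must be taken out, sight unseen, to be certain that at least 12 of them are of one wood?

133

Put each drawn plank into a box by wood. The largest draw with every box below 12 takes min(count, 11) from each wood.
Σ min(cᵢ, 11) = 11 + 11 + 11 + 11 + 11 + 11 + 11 + 11 + 11 + 11 + 11 + 11 = 132.
Draw number 132 + 1 = 133 must push one box to 12.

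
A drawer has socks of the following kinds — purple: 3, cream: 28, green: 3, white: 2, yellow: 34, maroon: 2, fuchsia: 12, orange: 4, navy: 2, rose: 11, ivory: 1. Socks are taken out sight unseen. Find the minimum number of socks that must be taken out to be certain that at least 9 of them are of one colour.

50

Put each drawn sock into a box by colour. The largest draw with every box below 9 takes min(count, 8) from each colour; colours with fewer than 8 contribute all they have.
Σ min(cᵢ, 8) = 3 + 8 + 3 + 2 + 8 + 2 + 8 + 4 + 2 + 8 + 1 = 49.
Draw number 49 + 1 = 50 must push one box to 9.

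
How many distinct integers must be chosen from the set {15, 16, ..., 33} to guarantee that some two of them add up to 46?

Group the elements by complementary pair {x, 46−x}: {15,31}, {16,30}, {17,29}, …, giving 8 two-element pairs, the single value 23 (it cannot pair with itself since the integers are distinct), and 2 integers whose partner 46−x falls outside [15,33].
By pigeonhole, treating each of those 11 groups as a pigeonhole, one can pick one integer per group — 11 integers — with no two summing to 46.
The 12th integer lands in an occupied pair, forcing a sum of 46.

12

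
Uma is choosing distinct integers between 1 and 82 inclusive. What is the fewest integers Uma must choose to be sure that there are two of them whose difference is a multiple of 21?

Integers whose pairwise differences are multiples of 21 are exactly those sharing a remainder mod 21. By the pigeonhole principle, the 21 residue classes mod 21 are the pigeonholes.
With 21 integers one could put 1 in each residue class and have no class reach 2.
The 22nd integer pushes some class to 2, so 21·1 + 1 = 22.

22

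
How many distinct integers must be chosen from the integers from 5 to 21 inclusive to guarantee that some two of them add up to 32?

A set avoiding the sum 32 can contain at most one of each pair {x, 32−x}, plus the 7 elements whose complement lies outside the range or equal to its own complement.
The integers 5, …, 16 (12 of them) are such a set: any two sum to at least 5+6 = 11 and at most 15+16 = 31 < 32.
Any 13th integer completes one of the 5 pairs, so 13 choices force a sum of 32.

13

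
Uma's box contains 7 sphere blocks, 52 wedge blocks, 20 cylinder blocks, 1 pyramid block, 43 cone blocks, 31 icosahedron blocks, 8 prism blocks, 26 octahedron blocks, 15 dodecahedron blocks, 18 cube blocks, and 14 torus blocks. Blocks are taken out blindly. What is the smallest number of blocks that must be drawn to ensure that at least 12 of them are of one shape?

105

Put each drawn block into a box by shape. The largest draw with every box below 12 takes min(count, 11) from each shape; shapes with fewer than 11 contribute all they have.
Σ min(cᵢ, 11) = 7 + 11 + 11 + 1 + 11 + 11 + 8 + 11 + 11 + 11 + 11 = 104.
Draw number 104 + 1 = 105 must push one box to 12.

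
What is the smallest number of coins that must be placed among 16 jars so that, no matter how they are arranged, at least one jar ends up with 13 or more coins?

With 192 coins one could put exactly 12 in each of the 16 jars, and no jar would reach 13.
One more coin must land in a jar that already has 12, giving it 13.
So 16 × 12 + 1 = 193 coins are required.

193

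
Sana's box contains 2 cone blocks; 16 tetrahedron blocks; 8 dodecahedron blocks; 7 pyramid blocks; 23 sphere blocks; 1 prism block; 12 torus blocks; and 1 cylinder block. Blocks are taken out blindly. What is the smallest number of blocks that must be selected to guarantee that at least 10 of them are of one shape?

47

The 8 shapes are the holes; the blocks drawn are the pigeons.
To avoid 10 of any one shape, the worst case takes at most 9 of each shape, or every block of a shape that has fewer than 9.
That gives 2 + 9 + 8 + 7 + 9 + 1 + 9 + 1 = 46 blocks with no shape reaching 10.
The next block forces some shape to 10, so 46 + 1 = 47.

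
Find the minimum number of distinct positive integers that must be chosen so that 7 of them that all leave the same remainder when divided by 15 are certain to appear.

91

The 15 residue classes mod 15 are the pigeonholes.
With 90 integers one could put 6 in each residue class and have no class reach 7.
The 91st integer pushes some class to 7, so 15·6 + 1 = 91.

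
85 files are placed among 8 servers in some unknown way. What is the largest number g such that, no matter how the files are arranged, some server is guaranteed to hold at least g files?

The 8 servers are the holes and the 85 files are the pigeons.
If every server held at most 10 files, the total would be at most 8 × 10 = 80, which is less than 85.
So some server holds at least ⌈85/8⌉ = 11 files.

11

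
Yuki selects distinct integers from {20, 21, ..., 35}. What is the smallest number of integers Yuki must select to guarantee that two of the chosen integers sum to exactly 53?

10

Two chosen integers sum to 53 exactly when both halves of some pair {x, 53−x} with 20 ≤ x ≤ 53−x ≤ 33 are chosen — 7 such pairs.
The remaining 2 elements (those with no distinct partner in range) can never complete a 53-sum, so the worst case takes all of them and one from each pair: 2 + 7 = 9.
Pigeonhole: the 10th integer has to be the second member of some pair, so 9 + 1 = 10.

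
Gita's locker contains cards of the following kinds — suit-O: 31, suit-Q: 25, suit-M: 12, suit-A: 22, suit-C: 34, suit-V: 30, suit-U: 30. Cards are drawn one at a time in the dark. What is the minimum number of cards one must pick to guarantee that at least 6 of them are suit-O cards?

In the worst case for collecting suit-O cards, every non-suit-O card comes out first.
There are 25 + 12 + 22 + 34 + 30 + 30 = 153 non-suit-O cards altogether.
After those, each further card must be suit-O, so 153 + 6 = 159 draws guarantee 6 suit-O cards.

159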